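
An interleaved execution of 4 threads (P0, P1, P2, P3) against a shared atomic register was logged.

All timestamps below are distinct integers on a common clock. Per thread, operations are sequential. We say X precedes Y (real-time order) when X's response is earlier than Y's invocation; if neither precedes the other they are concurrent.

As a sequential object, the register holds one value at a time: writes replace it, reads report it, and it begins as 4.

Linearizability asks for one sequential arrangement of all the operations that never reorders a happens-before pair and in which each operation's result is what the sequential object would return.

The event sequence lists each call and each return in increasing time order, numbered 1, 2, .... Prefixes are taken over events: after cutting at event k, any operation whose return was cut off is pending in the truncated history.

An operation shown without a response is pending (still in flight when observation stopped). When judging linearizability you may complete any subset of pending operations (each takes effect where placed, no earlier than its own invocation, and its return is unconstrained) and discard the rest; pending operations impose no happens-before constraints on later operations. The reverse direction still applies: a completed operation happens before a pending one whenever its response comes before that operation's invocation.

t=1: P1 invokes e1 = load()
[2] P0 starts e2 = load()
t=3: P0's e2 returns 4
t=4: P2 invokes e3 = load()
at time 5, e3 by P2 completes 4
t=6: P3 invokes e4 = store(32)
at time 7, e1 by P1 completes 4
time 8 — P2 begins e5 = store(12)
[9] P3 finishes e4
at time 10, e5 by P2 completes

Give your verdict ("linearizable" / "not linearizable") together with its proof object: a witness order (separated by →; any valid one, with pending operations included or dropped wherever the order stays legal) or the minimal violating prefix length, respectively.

step 1: e1 load() → 4 — value 4
step 2: e2 load() → 4 — value 4
step 3: e3 load() → 4 — value 4
step 4: e4 store(32) — value 32
step 5: e5 store(12) — value 12

linearizable — witness: e1 → e2 → e3 → e4 → e5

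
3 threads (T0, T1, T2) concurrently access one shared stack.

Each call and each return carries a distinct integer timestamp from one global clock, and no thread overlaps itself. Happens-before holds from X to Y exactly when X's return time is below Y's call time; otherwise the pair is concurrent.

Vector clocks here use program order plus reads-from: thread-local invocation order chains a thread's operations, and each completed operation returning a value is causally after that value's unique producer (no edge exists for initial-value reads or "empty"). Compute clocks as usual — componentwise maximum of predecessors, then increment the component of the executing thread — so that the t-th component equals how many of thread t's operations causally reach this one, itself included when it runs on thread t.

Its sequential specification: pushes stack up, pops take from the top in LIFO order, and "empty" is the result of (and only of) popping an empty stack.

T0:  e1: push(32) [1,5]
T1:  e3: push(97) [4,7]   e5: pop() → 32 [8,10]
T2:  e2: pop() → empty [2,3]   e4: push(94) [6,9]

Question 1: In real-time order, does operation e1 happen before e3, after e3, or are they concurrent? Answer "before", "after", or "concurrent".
Answer: concurrent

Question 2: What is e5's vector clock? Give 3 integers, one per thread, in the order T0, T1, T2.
Answer: (1, 2, 0)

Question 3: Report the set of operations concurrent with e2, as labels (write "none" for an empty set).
Answer: e1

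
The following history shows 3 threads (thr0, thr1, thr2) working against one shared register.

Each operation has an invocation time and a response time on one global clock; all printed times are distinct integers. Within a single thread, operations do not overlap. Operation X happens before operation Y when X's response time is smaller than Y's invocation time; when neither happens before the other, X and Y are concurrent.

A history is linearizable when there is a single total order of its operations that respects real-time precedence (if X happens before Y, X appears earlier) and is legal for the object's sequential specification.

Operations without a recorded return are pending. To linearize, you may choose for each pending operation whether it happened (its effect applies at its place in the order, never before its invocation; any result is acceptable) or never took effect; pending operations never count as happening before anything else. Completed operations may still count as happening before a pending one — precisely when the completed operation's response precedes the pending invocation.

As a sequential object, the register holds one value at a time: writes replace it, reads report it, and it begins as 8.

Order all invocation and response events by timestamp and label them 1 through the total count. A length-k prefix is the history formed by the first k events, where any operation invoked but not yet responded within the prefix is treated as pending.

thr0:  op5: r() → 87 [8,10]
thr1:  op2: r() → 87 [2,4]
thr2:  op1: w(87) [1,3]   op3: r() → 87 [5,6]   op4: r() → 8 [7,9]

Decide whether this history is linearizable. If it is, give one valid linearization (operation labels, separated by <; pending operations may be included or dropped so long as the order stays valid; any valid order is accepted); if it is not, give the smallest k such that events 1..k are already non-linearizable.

not linearizable — minimal violating prefix: 9 events

prefix check: 1..8 passes, 1..9 fails once op4's time-9 response joins
the 4 completed operations admit 2 real-time orders; each fails the register replay
include/drop combinations of the 1 pending operation (op5) were all tried; none helps
e.g. op1, op2, op3, op4 (pending dropped): illegal at step 4, since op4 r() → 8 cannot apply there
e.g. op2, op1, op3, op4 (pending dropped): illegal at step 1, since op2 r() → 87 cannot apply there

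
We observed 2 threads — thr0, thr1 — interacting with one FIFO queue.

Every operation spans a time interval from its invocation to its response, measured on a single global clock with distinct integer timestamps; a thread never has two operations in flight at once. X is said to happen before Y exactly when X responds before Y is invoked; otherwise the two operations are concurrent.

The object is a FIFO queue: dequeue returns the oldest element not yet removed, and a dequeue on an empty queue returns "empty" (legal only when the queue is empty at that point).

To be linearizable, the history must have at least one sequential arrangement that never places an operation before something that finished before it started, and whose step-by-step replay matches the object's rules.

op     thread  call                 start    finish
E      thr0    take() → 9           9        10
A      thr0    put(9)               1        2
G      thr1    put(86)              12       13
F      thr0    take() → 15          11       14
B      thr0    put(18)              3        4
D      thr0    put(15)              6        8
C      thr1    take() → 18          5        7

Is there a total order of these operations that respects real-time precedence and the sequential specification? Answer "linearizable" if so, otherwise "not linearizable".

not linearizable

prefix check: 1..6 passes, 1..7 fails once C's time-7 response joins
one real-time candidate order over the 3 completed operations — the FIFO queue replay rejects it
include/drop combinations of the 1 pending operation (D) were all tried; none helps
sample order A, B, C (pending dropped) stalls at step 3 — C take() → 18 has no legal effect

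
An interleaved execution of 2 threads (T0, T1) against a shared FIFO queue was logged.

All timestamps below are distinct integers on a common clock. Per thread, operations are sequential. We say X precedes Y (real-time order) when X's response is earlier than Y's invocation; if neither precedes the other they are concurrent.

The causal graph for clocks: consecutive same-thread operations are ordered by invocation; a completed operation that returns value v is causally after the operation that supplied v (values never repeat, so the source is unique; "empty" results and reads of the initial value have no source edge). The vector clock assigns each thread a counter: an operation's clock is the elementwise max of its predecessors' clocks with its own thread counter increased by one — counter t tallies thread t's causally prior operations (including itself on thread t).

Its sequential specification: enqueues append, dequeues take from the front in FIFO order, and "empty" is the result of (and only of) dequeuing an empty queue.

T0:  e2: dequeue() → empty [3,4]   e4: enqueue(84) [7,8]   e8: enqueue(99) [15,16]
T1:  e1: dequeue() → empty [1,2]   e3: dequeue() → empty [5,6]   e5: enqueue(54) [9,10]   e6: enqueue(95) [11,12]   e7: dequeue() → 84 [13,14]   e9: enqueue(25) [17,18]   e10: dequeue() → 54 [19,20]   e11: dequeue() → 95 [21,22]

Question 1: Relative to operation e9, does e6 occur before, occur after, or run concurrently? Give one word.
before

e6 spans [11,12], e9 spans [17,18]
resp(e6)=12 < inv(e9)=17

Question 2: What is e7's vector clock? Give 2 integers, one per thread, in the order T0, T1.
(2, 5)

VC(e1, invoked at 1): no causal predecessors; +1 on T1 → (0, 1)
VC(e2, invoked at 3): no causal predecessors; +1 on T0 → (1, 0)
e3 (invocation 5): componentwise max over VC(e1)=(0, 1), +1 at T1, giving (0, 2)
e4 (invocation 7): componentwise max over VC(e2)=(1, 0), +1 at T0, giving (2, 0)
e5 (invocation 9): componentwise max over VC(e3)=(0, 2), +1 at T1, giving (0, 3)
e8 (invocation 15): componentwise max over VC(e4)=(2, 0), +1 at T0, giving (3, 0)
e6 (invocation 11): componentwise max over VC(e5)=(0, 3), +1 at T1, giving (0, 4)
e7 (invocation 13): componentwise max over VC(e4)=(2, 0), VC(e6)=(0, 4), +1 at T1, giving (2, 5)
e9 (invocation 17): componentwise max over VC(e7)=(2, 5), +1 at T1, giving (2, 6)
e10 (invocation 19): componentwise max over VC(e5)=(0, 3), VC(e9)=(2, 6), +1 at T1, giving (2, 7)
e11 (invocation 21): componentwise max over VC(e6)=(0, 4), VC(e10)=(2, 7), +1 at T1, giving (2, 8)
target: VC(e7) = (2, 5)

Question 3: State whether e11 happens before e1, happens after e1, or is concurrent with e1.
after

e11 spans [21,22], e1 spans [1,2]
resp(e1)=2 < inv(e11)=21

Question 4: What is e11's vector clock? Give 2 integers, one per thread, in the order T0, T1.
(2, 8)

e1 (invocation 1): nothing precedes it; T1's component alone gives (0, 1)
e2 (invocation 3): nothing precedes it; T0's component alone gives (1, 0)
merge at e3 (invoked 5): VC(e1)=(0, 1), own-thread bump on T1 → (0, 2)
merge at e4 (invoked 7): VC(e2)=(1, 0), own-thread bump on T0 → (2, 0)
merge at e5 (invoked 9): VC(e3)=(0, 2), own-thread bump on T1 → (0, 3)
merge at e8 (invoked 15): VC(e4)=(2, 0), own-thread bump on T0 → (3, 0)
merge at e6 (invoked 11): VC(e5)=(0, 3), own-thread bump on T1 → (0, 4)
merge at e7 (invoked 13): VC(e4)=(2, 0), VC(e6)=(0, 4), own-thread bump on T1 → (2, 5)
merge at e9 (invoked 17): VC(e7)=(2, 5), own-thread bump on T1 → (2, 6)
merge at e10 (invoked 19): VC(e5)=(0, 3), VC(e9)=(2, 6), own-thread bump on T1 → (2, 7)
merge at e11 (invoked 21): VC(e6)=(0, 4), VC(e10)=(2, 7), own-thread bump on T1 → (2, 8)
target: VC(e11) = (2, 8)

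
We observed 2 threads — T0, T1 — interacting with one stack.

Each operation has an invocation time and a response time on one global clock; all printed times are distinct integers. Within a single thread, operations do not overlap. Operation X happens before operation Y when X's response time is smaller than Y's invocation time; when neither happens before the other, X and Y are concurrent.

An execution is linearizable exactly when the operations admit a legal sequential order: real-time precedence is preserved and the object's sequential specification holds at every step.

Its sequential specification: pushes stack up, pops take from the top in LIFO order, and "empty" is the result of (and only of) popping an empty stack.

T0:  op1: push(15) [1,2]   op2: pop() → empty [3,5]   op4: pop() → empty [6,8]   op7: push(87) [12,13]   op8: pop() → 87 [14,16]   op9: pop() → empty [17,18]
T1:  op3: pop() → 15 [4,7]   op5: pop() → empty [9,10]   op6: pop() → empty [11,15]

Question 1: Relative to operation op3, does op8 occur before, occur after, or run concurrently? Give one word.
Answer: after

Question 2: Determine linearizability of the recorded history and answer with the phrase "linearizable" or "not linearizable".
a witness: op1, op3, op2, op4, op5, op6, op7, op8, op9
1. op1 push(15), leaving stack <15>
2. op3 pop() → 15, leaving stack <>
3. op2 pop() → empty, leaving stack <>
4. op4 pop() → empty, leaving stack <>
5. op5 pop() → empty, leaving stack <>
6. op6 pop() → empty, leaving stack <>
7. op7 push(87), leaving stack <87>
8. op8 pop() → 87, leaving stack <>
9. op9 pop() → empty, leaving stack <>

linearizable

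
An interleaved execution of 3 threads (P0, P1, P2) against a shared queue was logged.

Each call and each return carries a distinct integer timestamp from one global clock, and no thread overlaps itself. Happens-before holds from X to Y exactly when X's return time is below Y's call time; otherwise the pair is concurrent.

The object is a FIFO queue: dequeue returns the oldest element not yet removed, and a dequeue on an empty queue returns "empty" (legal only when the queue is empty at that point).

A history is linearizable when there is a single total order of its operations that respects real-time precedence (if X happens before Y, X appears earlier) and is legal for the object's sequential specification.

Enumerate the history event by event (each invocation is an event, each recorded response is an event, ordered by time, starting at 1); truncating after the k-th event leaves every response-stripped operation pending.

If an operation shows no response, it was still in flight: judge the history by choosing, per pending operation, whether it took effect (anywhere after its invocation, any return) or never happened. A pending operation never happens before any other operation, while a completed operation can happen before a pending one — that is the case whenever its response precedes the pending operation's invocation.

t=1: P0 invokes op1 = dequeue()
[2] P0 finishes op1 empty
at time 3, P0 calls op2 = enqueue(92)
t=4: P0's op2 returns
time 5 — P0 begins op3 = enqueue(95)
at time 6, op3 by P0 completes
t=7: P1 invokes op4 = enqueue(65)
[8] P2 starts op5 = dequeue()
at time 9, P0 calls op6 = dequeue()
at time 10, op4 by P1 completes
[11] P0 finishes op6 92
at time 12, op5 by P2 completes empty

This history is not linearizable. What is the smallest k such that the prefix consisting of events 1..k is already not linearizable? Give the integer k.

events 1..11 are still linearizable — one witness is op1, op2, op3, op4, op6:
after step 1 (op1 dequeue() → empty): queue <>
after step 2 (op2 enqueue(92)): queue <92>
after step 3 (op3 enqueue(95)): queue <92,95>
after step 4 (op4 enqueue(65)): queue <92,95,65>
after step 5 (op6 dequeue() → 92): queue <95,65>
include event 12 — op5 responding at 12 — and every candidate order breaks
sample order op1, op2, op3, op4, op5, op6 stalls at step 5 — op5 dequeue() → empty has no legal effect
sample order op1, op2, op3, op4, op6, op5 stalls at step 6 — op5 dequeue() → empty has no legal effect

12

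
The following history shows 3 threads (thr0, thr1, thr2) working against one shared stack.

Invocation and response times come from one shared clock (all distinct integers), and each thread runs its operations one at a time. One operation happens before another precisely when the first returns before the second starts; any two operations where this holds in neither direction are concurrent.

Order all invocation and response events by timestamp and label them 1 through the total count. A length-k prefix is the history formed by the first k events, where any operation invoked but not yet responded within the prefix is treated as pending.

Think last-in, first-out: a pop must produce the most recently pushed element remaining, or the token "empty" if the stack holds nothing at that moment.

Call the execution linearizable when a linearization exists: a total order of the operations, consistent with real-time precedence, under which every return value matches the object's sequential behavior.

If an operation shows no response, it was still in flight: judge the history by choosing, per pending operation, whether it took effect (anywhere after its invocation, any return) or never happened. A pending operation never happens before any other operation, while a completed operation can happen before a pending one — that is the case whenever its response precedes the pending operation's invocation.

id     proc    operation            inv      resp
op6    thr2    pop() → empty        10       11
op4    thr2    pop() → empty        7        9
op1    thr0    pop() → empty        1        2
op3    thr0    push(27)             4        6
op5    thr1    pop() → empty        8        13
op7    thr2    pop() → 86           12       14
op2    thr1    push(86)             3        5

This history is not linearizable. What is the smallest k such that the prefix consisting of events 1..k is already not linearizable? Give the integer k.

9

one valid order for events 1..8 is op1, op2, op3:
1. op1 pop() → empty, leaving stack <>
2. op2 push(86), leaving stack <86>
3. op3 push(27), leaving stack <86,27>
event 9 — op4's response, time 9 — after it, nothing linearizes
including or dropping the 1 pending operation (op5) in any combination fails
for example op1, op2, op3, op4 (pending dropped) fails at step 4: op4 pop() → empty is not legal there
for example op1, op3, op2, op4 (pending dropped) fails at step 4: op4 pop() → empty is not legal there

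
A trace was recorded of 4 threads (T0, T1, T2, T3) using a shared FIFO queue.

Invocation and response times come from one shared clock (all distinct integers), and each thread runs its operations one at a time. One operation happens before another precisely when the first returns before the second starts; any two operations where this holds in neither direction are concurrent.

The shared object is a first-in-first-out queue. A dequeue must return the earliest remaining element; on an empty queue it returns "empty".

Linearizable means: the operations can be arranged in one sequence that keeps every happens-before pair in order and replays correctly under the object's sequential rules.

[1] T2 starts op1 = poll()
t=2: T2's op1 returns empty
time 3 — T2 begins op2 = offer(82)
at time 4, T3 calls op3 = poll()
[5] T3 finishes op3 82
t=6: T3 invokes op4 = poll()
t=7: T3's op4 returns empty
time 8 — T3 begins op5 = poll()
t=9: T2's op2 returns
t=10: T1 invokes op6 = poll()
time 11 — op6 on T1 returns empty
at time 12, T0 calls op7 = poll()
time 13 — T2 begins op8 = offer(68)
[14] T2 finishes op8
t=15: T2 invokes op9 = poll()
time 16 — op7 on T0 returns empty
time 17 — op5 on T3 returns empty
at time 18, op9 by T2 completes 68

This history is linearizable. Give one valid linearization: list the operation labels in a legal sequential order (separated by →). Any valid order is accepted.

op1 → op2 → op3 → op4 → op5 → op6 → op7 → op8 → op9

1. op1 poll() → empty, leaving queue <>
2. op2 offer(82), leaving queue <82>
3. op3 poll() → 82, leaving queue <>
4. op4 poll() → empty, leaving queue <>
5. op5 poll() → empty, leaving queue <>
6. op6 poll() → empty, leaving queue <>
7. op7 poll() → empty, leaving queue <>
8. op8 offer(68), leaving queue <68>
9. op9 poll() → 68, leaving queue <>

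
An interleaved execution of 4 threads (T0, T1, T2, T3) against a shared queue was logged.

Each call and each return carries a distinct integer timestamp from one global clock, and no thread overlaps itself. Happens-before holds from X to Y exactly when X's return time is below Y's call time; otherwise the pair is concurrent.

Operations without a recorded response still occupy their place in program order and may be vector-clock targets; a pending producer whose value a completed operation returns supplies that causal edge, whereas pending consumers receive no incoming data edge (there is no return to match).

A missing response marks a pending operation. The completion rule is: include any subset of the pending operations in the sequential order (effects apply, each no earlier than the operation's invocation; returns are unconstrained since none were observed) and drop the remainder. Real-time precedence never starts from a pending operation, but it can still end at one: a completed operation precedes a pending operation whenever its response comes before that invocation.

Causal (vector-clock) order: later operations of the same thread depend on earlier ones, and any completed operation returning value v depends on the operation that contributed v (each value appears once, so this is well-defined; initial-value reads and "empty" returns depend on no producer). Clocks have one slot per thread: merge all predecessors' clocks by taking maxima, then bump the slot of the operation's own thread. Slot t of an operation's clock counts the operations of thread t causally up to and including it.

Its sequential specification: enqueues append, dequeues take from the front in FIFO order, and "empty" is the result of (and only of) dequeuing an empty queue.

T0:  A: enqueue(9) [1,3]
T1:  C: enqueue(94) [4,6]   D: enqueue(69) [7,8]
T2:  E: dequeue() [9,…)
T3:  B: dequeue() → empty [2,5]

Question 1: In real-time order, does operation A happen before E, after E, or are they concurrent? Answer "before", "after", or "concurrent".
A spans [1,3], E spans [9,…)
resp(A)=3 < inv(E)=9

before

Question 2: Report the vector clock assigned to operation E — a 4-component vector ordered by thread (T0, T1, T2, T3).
B (invocation 2): nothing precedes it; T3's component alone gives (0, 0, 0, 1)
E (invocation 9): nothing precedes it; T2's component alone gives (0, 0, 1, 0)
C (invocation 4): nothing precedes it; T1's component alone gives (0, 1, 0, 0)
A (invocation 1): nothing precedes it; T0's component alone gives (1, 0, 0, 0)
merge at D (invoked 7): VC(C)=(0, 1, 0, 0), own-thread bump on T1 → (0, 2, 0, 0)
target: VC(E) = (0, 0, 1, 0)

(0, 0, 1, 0)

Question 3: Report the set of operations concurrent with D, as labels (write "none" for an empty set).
overlap test against D [7,8]: concurrent iff the interval meets 7..8
A [1,3]: before
B [2,5]: before
C [4,6]: before
E [9,…): after

none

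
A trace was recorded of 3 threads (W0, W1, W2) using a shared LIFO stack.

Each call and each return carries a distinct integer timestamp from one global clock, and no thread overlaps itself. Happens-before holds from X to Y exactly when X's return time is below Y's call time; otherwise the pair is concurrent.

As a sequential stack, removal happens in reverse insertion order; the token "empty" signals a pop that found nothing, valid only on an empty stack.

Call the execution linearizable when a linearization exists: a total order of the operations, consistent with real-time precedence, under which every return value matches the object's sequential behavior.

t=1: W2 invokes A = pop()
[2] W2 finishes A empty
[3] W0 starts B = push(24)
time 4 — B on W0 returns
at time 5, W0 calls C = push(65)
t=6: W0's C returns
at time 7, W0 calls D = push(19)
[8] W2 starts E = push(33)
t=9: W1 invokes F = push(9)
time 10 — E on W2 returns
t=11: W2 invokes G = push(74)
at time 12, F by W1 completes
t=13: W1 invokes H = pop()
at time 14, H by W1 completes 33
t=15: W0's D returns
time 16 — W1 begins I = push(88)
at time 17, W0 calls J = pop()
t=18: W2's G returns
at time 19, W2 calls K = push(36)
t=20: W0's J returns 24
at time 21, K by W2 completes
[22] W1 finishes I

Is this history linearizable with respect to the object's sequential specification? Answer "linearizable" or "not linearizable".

events 1..19 are fine; event 20 — the response of J at time 20 — makes the prefix non-linearizable
9 completed operations, 33 real-time-consistent orders — every LIFO stack replay fails
include/drop combinations of the 2 pending operations (I, K) were all tried; none helps
for example A, B, C, D, E, F, G, H, J (pending dropped) fails at step 8: H pop() → 33 is not legal there
for example A, B, C, D, E, F, H, G, J (pending dropped) fails at step 7: H pop() → 33 is not legal there

not linearizable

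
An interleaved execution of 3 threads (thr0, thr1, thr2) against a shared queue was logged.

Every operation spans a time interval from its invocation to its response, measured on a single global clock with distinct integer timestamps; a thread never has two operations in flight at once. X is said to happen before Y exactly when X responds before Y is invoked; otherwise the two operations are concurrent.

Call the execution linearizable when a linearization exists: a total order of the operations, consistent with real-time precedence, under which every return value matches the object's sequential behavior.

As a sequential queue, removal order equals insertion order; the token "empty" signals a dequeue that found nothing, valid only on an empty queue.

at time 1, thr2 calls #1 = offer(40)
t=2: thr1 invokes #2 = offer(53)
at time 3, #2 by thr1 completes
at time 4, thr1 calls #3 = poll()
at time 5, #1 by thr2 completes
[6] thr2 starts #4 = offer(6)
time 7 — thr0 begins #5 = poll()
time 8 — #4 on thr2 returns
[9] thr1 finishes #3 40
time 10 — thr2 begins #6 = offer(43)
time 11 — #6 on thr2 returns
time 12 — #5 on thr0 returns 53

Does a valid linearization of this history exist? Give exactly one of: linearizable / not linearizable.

linearizable

one valid linearization: #1, #2, #3, #4, #5, #6
after step 1 (#1 offer(40)): queue <40>
after step 2 (#2 offer(53)): queue <40,53>
after step 3 (#3 poll() → 40): queue <53>
after step 4 (#4 offer(6)): queue <53,6>
after step 5 (#5 poll() → 53): queue <6>
after step 6 (#6 offer(43)): queue <6,43>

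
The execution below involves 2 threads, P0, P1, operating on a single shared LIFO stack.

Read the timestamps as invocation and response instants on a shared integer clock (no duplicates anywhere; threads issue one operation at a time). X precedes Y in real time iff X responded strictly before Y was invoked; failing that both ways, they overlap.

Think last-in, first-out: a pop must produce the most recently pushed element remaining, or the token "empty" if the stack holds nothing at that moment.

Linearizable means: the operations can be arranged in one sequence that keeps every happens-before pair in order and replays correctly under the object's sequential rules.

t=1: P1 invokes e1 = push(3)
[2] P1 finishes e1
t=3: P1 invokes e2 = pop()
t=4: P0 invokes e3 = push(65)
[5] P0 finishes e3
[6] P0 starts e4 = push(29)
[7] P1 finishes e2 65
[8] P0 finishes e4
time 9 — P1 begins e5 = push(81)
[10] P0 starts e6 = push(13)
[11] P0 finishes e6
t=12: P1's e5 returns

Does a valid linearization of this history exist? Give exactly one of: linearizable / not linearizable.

one valid linearization: e1, e3, e2, e4, e5, e6
step 1: e1 push(3) — stack <3>
step 2: e3 push(65) — stack <3,65>
step 3: e2 pop() → 65 — stack <3>
step 4: e4 push(29) — stack <3,29>
step 5: e5 push(81) — stack <3,29,81>
step 6: e6 push(13) — stack <3,29,81,13>

linearizable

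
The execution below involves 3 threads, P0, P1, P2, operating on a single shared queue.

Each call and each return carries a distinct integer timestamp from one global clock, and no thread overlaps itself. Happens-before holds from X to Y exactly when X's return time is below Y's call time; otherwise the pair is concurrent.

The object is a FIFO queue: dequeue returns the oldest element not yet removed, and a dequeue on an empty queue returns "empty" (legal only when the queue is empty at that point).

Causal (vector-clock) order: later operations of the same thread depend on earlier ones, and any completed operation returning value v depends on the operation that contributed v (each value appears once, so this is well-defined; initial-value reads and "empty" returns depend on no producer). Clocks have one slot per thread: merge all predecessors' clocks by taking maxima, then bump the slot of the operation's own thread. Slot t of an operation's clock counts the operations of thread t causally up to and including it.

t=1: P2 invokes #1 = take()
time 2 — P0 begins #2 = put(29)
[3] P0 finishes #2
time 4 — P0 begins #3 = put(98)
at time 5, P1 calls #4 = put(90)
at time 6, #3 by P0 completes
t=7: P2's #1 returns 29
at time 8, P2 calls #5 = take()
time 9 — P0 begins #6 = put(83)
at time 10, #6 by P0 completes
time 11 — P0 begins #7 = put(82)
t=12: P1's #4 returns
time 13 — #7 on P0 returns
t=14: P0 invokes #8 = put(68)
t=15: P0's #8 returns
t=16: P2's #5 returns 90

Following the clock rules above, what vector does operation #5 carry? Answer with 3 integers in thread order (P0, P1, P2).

(1, 1, 2)

root op #4, invoked 5: fresh clock plus P1's own tick → (0, 1, 0)
root op #2, invoked 2: fresh clock plus P0's own tick → (1, 0, 0)
#1 (invocation 1): componentwise max over VC(#2)=(1, 0, 0), +1 at P2, giving (1, 0, 1)
#3 (invocation 4): componentwise max over VC(#2)=(1, 0, 0), +1 at P0, giving (2, 0, 0)
#6 (invocation 9): componentwise max over VC(#3)=(2, 0, 0), +1 at P0, giving (3, 0, 0)
#5 (invocation 8): componentwise max over VC(#1)=(1, 0, 1), VC(#4)=(0, 1, 0), +1 at P2, giving (1, 1, 2)
#7 (invocation 11): componentwise max over VC(#6)=(3, 0, 0), +1 at P0, giving (4, 0, 0)
#8 (invocation 14): componentwise max over VC(#7)=(4, 0, 0), +1 at P0, giving (5, 0, 0)
target: VC(#5) = (1, 1, 2)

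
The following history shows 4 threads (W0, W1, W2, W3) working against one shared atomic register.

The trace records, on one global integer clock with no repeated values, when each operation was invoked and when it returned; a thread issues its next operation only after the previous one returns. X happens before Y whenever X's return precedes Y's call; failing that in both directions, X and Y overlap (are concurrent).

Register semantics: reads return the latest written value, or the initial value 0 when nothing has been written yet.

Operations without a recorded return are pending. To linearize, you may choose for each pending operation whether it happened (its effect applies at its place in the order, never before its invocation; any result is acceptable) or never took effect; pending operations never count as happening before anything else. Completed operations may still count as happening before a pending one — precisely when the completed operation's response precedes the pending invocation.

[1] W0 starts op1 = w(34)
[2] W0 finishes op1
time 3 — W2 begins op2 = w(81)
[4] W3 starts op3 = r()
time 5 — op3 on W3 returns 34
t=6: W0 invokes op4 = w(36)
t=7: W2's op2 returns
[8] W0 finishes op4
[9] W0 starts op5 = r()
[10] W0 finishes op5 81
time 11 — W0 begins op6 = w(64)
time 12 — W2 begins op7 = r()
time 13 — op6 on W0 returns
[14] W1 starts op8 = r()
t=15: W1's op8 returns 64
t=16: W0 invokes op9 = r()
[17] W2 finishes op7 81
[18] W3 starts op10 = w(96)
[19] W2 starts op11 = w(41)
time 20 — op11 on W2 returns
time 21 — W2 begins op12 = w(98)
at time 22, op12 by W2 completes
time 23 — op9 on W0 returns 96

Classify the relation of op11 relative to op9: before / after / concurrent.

op11 spans [19,20], op9 spans [16,23]
the intervals overlap in both directions

concurrent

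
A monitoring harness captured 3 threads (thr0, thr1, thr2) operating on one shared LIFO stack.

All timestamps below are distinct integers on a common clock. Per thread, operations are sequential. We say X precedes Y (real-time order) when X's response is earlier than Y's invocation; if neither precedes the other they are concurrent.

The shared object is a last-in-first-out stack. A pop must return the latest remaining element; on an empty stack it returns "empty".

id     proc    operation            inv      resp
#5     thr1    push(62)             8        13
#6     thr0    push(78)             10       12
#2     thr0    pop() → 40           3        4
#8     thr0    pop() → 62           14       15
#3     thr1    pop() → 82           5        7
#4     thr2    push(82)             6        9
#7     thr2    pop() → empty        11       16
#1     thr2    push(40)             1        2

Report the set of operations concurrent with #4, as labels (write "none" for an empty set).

#4 runs from 6 to 9; window-overlapping ops are concurrent
#1 [1,2]: before
#2 [3,4]: before
#3 [5,7]: concurrent
#5 [8,13]: concurrent
#6 [10,12]: after
#7 [11,16]: after
#8 [14,15]: after

#3, #5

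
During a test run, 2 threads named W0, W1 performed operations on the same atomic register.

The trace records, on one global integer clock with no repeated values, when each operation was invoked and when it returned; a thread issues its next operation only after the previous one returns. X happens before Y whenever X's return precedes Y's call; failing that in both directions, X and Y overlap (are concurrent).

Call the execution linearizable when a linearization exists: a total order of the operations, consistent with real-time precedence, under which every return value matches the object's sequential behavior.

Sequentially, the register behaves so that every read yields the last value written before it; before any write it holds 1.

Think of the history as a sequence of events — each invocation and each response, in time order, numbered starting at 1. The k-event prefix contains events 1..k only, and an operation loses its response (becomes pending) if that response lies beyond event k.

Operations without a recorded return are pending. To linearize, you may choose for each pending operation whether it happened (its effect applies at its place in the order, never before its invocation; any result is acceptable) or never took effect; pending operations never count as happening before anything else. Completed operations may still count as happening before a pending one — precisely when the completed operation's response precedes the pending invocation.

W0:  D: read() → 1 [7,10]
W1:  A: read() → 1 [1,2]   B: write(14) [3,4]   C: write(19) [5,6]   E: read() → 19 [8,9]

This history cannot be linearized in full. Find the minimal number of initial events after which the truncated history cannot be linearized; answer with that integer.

10

events 1..9 are linearizable; a witness order is A, B, C, D, E:
after step 1 (A read() → 1): value 1
after step 2 (B write(14)): value 14
after step 3 (C write(19)): value 19
after step 4 (D read() (pending, included)): value 19
after step 5 (E read() → 19): value 19
once event 10 joins (D's response, time 10), exhaustive search finds no witness
sample order A, B, C, D, E stalls at step 4 — D read() → 1 has no legal effect
sample order A, B, C, E, D stalls at step 5 — D read() → 1 has no legal effect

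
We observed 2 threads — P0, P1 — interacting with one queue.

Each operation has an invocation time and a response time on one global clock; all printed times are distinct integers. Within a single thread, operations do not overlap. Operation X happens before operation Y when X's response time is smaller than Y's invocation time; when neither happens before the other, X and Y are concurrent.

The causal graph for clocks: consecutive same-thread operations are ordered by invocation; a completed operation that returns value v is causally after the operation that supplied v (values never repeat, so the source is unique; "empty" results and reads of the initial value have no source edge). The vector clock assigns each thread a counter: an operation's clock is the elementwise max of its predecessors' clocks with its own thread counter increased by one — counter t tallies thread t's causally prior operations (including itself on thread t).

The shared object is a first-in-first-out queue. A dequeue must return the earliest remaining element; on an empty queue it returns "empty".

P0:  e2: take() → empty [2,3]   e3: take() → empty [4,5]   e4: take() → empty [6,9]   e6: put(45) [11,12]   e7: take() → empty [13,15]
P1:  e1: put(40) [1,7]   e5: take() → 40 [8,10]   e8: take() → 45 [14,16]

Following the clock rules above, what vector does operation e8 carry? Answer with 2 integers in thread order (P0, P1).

(4, 3)

e1, invoked 1, has no incoming edges; only P1's bump applies → (0, 1)
e2, invoked 2, has no incoming edges; only P0's bump applies → (1, 0)
VC(e5, invoked at 8): max of VC(e1)=(0, 1), then +1 on thread P1 → (0, 2)
VC(e3, invoked at 4): max of VC(e2)=(1, 0), then +1 on thread P0 → (2, 0)
VC(e4, invoked at 6): max of VC(e3)=(2, 0), then +1 on thread P0 → (3, 0)
VC(e6, invoked at 11): max of VC(e4)=(3, 0), then +1 on thread P0 → (4, 0)
VC(e7, invoked at 13): max of VC(e6)=(4, 0), then +1 on thread P0 → (5, 0)
VC(e8, invoked at 14): max of VC(e5)=(0, 2), VC(e6)=(4, 0), then +1 on thread P1 → (4, 3)
target: VC(e8) = (4, 3)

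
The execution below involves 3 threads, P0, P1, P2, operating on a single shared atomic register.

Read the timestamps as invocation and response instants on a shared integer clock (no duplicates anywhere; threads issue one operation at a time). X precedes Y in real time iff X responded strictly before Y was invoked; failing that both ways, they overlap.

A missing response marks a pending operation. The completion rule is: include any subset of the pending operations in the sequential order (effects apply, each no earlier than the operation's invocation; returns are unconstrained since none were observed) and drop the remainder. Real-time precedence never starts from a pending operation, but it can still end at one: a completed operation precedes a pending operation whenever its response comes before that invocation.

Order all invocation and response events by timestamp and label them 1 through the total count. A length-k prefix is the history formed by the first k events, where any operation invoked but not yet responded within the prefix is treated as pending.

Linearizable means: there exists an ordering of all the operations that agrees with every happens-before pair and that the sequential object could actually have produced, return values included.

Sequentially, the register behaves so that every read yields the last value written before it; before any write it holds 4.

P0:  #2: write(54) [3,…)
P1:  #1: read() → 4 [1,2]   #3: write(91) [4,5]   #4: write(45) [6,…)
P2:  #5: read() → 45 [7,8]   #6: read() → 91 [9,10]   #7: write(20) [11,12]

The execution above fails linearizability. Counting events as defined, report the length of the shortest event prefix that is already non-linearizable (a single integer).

a valid linearization of events 1..9 exists, for instance #1, #2, #3, #4, #5:
step 1: #1 read() → 4 — value 4
step 2: #2 write(54) (pending, included) — value 54
step 3: #3 write(91) — value 91
step 4: #4 write(45) (pending, included) — value 45
step 5: #5 read() → 45 — value 45
event 10 — #6's response, time 10 — after it, nothing linearizes
every completion of the 2 pending operations (#2, #4) was checked; none linearizes
sample order #1, #3, #5, #6 (pending dropped) stalls at step 3 — #5 read() → 45 has no legal effect

10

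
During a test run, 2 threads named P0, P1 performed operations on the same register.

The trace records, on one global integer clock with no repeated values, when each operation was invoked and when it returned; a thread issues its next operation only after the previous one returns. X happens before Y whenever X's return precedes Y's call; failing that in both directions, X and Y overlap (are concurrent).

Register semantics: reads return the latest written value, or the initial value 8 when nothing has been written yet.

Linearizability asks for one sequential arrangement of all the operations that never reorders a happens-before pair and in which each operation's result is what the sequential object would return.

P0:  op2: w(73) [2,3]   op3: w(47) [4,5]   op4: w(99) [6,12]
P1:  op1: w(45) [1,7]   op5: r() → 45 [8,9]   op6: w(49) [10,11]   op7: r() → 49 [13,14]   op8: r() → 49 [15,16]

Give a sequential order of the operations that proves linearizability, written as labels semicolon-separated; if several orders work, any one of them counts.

after step 1 (op2 w(73)): value 73
after step 2 (op3 w(47)): value 47
after step 3 (op1 w(45)): value 45
after step 4 (op5 r() → 45): value 45
after step 5 (op4 w(99)): value 99
after step 6 (op6 w(49)): value 49
after step 7 (op7 r() → 49): value 49
after step 8 (op8 r() → 49): value 49

op2; op3; op1; op5; op4; op6; op7; op8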